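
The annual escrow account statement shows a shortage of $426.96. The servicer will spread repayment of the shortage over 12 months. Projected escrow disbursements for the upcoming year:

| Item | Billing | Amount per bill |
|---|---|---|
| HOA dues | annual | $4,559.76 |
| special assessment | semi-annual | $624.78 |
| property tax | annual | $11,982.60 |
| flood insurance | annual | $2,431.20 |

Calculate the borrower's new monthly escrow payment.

$1,720.84

HOA dues: $4,559.76 per year
Special assessment: $624.78 × 2 = $1,249.56 per year
Property tax: $11,982.60 per year
Flood insurance: $2,431.20 per year
Total annual escrow = $20,223.12
Per month = $20,223.12 ÷ 12 = $1,685.26
Shortage spread = $426.96 ÷ 12 = $35.58/mo
Adjusted monthly = $1,685.26 + $35.58 = $1,720.84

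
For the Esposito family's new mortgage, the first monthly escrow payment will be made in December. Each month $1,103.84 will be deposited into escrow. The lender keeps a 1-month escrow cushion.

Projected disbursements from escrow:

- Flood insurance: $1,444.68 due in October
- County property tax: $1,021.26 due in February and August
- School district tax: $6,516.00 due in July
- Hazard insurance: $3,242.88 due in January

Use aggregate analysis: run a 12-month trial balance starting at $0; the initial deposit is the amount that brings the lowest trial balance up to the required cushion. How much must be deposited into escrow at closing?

Cushion = 1 × $1,103.84 = $1,103.84
Trial balance (start $0, +$1,103.84 each month, − disbursements):
  Dec: +$1,103.84 → $1,103.84
  Jan: +$1,103.84 − $3,242.88 → -$1,035.20
  Feb: +$1,103.84 − $1,021.26 → -$952.62
  Mar: +$1,103.84 → $151.22
  Apr: +$1,103.84 → $1,255.06
  May: +$1,103.84 → $2,358.90
  Jun: +$1,103.84 → $3,462.74
  Jul: +$1,103.84 − $6,516.00 → -$1,949.42
  Aug: +$1,103.84 − $1,021.26 → -$1,866.84
  Sep: +$1,103.84 → -$763.00
  Oct: +$1,103.84 − $1,444.68 → -$1,103.84
  Nov: +$1,103.84 → $0.00
Lowest trial balance = -$1,949.42 (Jul)
Initial deposit = cushion − low point = $1,103.84 − (-$1,949.42) = $3,053.26

$3,053.26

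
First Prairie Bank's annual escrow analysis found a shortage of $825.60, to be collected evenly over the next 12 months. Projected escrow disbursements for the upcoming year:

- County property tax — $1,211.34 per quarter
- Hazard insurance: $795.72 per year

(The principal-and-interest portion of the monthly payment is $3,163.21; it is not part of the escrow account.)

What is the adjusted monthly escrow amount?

$538.89

County property tax: $1,211.34 × 4 = $4,845.36 annually
Hazard insurance: $795.72 annually
Yearly total = $5,641.08
Per month = $5,641.08 ÷ 12 = $470.09
Shortage spread = $825.60 ÷ 12 = $68.80/mo
New monthly escrow = $470.09 + $68.80 = $538.89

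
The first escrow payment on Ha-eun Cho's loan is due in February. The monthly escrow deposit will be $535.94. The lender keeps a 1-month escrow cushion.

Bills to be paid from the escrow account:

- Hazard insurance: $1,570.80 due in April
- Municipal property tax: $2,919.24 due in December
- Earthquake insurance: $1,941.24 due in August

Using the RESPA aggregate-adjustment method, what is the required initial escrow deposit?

Cushion = 1 × $535.94 = $535.94
Trial balance (start $0, +$535.94 each month, − disbursements):
  Feb: +$535.94 → $535.94
  Mar: +$535.94 → $1,071.88
  Apr: +$535.94 − $1,570.80 → $37.02
  May: +$535.94 → $572.96
  Jun: +$535.94 → $1,108.90
  Jul: +$535.94 → $1,644.84
  Aug: +$535.94 − $1,941.24 → $239.54
  Sep: +$535.94 → $775.48
  Oct: +$535.94 → $1,311.42
  Nov: +$535.94 → $1,847.36
  Dec: +$535.94 − $2,919.24 → -$535.94
  Jan: +$535.94 → $0.00
Lowest trial balance = -$535.94 (Dec)
Initial deposit = cushion − low point = $535.94 − (-$535.94) = $1,071.88

$1,071.88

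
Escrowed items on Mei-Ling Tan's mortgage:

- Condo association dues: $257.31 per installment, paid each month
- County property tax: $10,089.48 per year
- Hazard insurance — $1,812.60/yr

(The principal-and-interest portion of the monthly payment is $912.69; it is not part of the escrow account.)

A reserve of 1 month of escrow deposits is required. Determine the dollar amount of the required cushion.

$1,249.15

Condo association dues — $257.31 × 12 = $3,087.72
County property tax — $10,089.48
Hazard insurance — $1,812.60
Annual escrow total = $14,989.80
Monthly = $14,989.80 / 12 = $1,249.15
Cushion = 1 × $1,249.15 = $1,249.15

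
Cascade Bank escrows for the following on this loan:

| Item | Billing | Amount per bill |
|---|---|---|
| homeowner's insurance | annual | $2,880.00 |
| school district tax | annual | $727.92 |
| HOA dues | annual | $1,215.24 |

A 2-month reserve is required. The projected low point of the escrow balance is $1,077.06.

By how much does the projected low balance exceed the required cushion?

Homeowner's insurance: $2,880.00 annually
School district tax: $727.92 annually
HOA dues: $1,215.24 annually
Total annual escrow = $4,823.16
Monthly escrow = $4,823.16 ÷ 12 = $401.93
Cushion = 2 × $401.93 = $803.86
Excess over cushion: $1,077.06 − $803.86 = $273.20

$273.20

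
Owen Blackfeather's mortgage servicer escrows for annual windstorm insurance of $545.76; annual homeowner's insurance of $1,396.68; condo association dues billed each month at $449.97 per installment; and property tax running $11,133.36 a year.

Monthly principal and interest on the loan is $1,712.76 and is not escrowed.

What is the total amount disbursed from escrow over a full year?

$18,475.44

Windstorm insurance: $545.76 annually
Homeowner's insurance: $1,396.68 annually
Condo association dues: $449.97 × 12 = $5,399.64 annually
Property tax: $11,133.36 annually
Annual escrow total = $18,475.44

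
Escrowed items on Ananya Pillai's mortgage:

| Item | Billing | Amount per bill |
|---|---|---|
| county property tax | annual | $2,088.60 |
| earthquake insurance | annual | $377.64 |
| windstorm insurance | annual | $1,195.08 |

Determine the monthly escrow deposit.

County property tax: $2,088.60 annually
Earthquake insurance: $377.64 annually
Windstorm insurance: $1,195.08 annually
Combined annual = $3,661.32
Monthly = $3,661.32 / 12 = $305.11

$305.11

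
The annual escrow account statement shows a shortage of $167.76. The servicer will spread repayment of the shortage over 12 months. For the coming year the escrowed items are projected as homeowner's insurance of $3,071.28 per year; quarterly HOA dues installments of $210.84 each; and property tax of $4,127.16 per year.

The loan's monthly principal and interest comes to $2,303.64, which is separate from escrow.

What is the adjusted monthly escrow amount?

Homeowner's insurance — $3,071.28 per year
HOA dues — $210.84 × 4 = $843.36 per year
Property tax — $4,127.16 per year
Yearly total = $8,041.80
Base monthly escrow = $8,041.80 ÷ 12 = $670.15
Shortage spread = $167.76 / 12 = $13.98/mo
New monthly escrow = $670.15 + $13.98 = $684.13

$684.13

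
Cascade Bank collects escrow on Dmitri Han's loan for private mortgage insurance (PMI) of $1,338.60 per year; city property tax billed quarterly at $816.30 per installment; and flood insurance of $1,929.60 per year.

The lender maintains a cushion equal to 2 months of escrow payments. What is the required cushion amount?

Private mortgage insurance (PMI) = $1,338.60/yr
City property tax = $816.30 × 4 = $3,265.20/yr
Flood insurance = $1,929.60/yr
Total per year = $6,533.40
Monthly escrow = $6,533.40 ÷ 12 = $544.45
Reserve = 2 × $544.45 = $1,088.90

$1,088.90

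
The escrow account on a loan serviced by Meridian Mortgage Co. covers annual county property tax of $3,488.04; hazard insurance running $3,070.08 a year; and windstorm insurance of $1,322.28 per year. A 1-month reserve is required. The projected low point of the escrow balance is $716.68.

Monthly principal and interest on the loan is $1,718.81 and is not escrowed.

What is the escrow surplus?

County property tax = $3,488.04
Hazard insurance = $3,070.08
Windstorm insurance = $1,322.28
Total per year = $3,488.04 + $3,070.08 + $1,322.28 = $7,880.40
Monthly escrow = $7,880.40 ÷ 12 = $656.70
Cushion = 1 × $656.70 = $656.70
Excess over cushion: $716.68 − $656.70 = $59.98

$59.98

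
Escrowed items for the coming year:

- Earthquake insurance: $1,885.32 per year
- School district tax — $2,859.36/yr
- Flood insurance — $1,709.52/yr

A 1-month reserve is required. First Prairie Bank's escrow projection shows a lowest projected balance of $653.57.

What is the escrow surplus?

$115.72

Earthquake insurance — $1,885.32 per year
School district tax — $2,859.36 per year
Flood insurance — $1,709.52 per year
Total annual escrow = $1,885.32 + $2,859.36 + $1,709.52 = $6,454.20
Per month = $6,454.20 / 12 = $537.85
Required cushion = 1 × $537.85 = $537.85
Surplus = $653.57 − $537.85 = $115.72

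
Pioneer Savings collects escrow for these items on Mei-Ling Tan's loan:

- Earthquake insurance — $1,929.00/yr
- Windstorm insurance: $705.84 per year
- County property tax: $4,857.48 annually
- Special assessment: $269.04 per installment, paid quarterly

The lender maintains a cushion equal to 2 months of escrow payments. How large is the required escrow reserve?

$1,428.08

Earthquake insurance = $1,929.00/yr
Windstorm insurance = $705.84/yr
County property tax = $4,857.48/yr
Special assessment = $269.04 × 4 = $1,076.16/yr
Combined annual = $8,568.48
Monthly = $8,568.48 / 12 = $714.04
Cushion = 2 × $714.04 = $1,428.08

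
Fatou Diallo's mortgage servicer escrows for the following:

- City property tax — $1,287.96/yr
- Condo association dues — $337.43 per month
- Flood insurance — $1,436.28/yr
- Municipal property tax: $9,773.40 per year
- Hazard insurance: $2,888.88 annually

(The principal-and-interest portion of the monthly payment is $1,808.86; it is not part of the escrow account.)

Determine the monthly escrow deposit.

City property tax — $1,287.96 per year
Condo association dues — $337.43 × 12 = $4,049.16 per year
Flood insurance — $1,436.28 per year
Municipal property tax — $9,773.40 per year
Hazard insurance — $2,888.88 per year
Annual escrow total = $19,435.68
Monthly = $19,435.68 ÷ 12 = $1,619.64

$1,619.64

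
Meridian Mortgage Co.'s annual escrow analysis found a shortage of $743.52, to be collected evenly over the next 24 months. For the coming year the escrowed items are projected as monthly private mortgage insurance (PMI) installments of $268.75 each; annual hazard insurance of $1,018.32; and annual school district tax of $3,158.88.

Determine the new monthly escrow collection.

$647.83

Private mortgage insurance (PMI): $268.75 × 12 = $3,225.00 annually
Hazard insurance: $1,018.32 annually
School district tax: $3,158.88 annually
Total annual escrow = $7,402.20
Monthly escrow = $7,402.20 / 12 = $616.85
Shortage per month = $743.52 / 24 = $30.98
New monthly escrow = $616.85 + $30.98 = $647.83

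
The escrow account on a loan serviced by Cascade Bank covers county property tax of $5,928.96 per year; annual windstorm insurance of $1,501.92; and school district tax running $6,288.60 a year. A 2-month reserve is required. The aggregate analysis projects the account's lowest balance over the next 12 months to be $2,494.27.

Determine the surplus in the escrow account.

County property tax — $5,928.96
Windstorm insurance — $1,501.92
School district tax — $6,288.60
Combined annual = $13,719.48
Monthly escrow = $13,719.48 ÷ 12 = $1,143.29
Required cushion = 2 × $1,143.29 = $2,286.58
Excess over cushion: $2,494.27 − $2,286.58 = $207.69

$207.69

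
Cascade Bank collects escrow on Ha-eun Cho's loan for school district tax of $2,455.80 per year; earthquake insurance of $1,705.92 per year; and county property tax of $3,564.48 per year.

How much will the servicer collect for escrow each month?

School district tax: $2,455.80 annually
Earthquake insurance: $1,705.92 annually
County property tax: $3,564.48 annually
Annual escrow total = $7,726.20
Monthly = $7,726.20 ÷ 12 = $643.85

$643.85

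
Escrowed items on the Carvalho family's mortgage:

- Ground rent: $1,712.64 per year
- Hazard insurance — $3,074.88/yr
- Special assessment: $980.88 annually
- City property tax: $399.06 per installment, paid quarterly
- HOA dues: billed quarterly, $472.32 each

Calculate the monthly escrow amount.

Ground rent: $1,712.64/yr
Hazard insurance: $3,074.88/yr
Special assessment: $980.88/yr
City property tax: $399.06 × 4 = $1,596.24/yr
HOA dues: $472.32 × 4 = $1,889.28/yr
Annual escrow total = $1,712.64 + $3,074.88 + $980.88 + $1,596.24 + $1,889.28 = $9,253.92
Per month = $9,253.92 / 12 = $771.16

$771.16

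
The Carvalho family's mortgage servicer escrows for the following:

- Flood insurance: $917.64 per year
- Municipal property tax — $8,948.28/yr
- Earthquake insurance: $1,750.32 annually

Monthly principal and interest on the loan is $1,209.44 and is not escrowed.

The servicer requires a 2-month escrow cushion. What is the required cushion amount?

$1,936.04

Flood insurance — $917.64 per year
Municipal property tax — $8,948.28 per year
Earthquake insurance — $1,750.32 per year
Combined annual = $917.64 + $8,948.28 + $1,750.32 = $11,616.24
Base monthly escrow = $11,616.24 ÷ 12 = $968.02
Required cushion = 2 × $968.02 = $1,936.04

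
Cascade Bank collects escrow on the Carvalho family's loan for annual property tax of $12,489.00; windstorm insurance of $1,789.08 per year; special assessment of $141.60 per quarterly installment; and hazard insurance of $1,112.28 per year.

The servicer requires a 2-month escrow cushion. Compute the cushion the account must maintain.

Property tax — $12,489.00 annually
Windstorm insurance — $1,789.08 annually
Special assessment — $141.60 × 4 = $566.40 annually
Hazard insurance — $1,112.28 annually
Yearly total = $12,489.00 + $1,789.08 + $566.40 + $1,112.28 = $15,956.76
Per month = $15,956.76 / 12 = $1,329.73
Required cushion = 2 × $1,329.73 = $2,659.46

$2,659.46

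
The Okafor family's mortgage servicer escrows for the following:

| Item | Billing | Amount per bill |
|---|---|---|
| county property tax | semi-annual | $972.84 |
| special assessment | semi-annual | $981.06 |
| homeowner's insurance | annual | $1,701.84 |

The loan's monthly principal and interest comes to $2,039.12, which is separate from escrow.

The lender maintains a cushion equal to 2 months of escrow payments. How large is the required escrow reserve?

County property tax — $972.84 × 2 = $1,945.68 per year
Special assessment — $981.06 × 2 = $1,962.12 per year
Homeowner's insurance — $1,701.84 per year
Total annual escrow = $5,609.64
Per month = $5,609.64 / 12 = $467.47
Reserve = 2 × $467.47 = $934.94

$934.94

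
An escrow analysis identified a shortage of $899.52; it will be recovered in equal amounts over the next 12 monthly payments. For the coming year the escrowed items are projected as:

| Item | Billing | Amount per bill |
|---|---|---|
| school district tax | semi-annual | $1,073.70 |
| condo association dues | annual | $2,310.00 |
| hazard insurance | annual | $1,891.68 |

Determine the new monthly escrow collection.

School district tax = $1,073.70 × 2 = $2,147.40
Condo association dues = $2,310.00
Hazard insurance = $1,891.68
Combined annual = $2,147.40 + $2,310.00 + $1,891.68 = $6,349.08
Per month = $6,349.08 / 12 = $529.09
Shortage spread = $899.52 ÷ 12 = $74.96/mo
New monthly escrow = $529.09 + $74.96 = $604.05

$604.05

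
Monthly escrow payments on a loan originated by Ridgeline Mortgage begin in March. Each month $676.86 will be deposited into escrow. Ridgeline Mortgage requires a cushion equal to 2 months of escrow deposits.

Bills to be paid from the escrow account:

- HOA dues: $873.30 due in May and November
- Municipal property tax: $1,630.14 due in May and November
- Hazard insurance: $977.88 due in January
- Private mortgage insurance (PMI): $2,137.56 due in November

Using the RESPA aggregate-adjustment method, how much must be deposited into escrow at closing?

Cushion = 2 × $676.86 = $1,353.72
Trial balance (start $0, +$676.86 each month, − disbursements):
  Mar: +$676.86 → $676.86
  Apr: +$676.86 → $1,353.72
  May: +$676.86 − $2,503.44 → -$472.86
  Jun: +$676.86 → $204.00
  Jul: +$676.86 → $880.86
  Aug: +$676.86 → $1,557.72
  Sep: +$676.86 → $2,234.58
  Oct: +$676.86 → $2,911.44
  Nov: +$676.86 − $4,641.00 → -$1,052.70
  Dec: +$676.86 → -$375.84
  Jan: +$676.86 − $977.88 → -$676.86
  Feb: +$676.86 → $0.00
Lowest trial balance = -$1,052.70 (Nov)
Initial deposit = cushion − low point = $1,353.72 − (-$1,052.70) = $2,406.42

$2,406.42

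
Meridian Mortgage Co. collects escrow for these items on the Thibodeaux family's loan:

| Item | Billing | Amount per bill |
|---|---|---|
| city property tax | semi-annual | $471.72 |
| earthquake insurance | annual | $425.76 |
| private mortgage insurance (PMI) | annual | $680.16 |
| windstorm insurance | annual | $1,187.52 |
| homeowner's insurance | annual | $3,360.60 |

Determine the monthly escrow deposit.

$549.79

City property tax: $471.72 × 2 = $943.44
Earthquake insurance: $425.76
Private mortgage insurance (PMI): $680.16
Windstorm insurance: $1,187.52
Homeowner's insurance: $3,360.60
Total per year = $943.44 + $425.76 + $680.16 + $1,187.52 + $3,360.60 = $6,597.48
Monthly = $6,597.48 ÷ 12 = $549.79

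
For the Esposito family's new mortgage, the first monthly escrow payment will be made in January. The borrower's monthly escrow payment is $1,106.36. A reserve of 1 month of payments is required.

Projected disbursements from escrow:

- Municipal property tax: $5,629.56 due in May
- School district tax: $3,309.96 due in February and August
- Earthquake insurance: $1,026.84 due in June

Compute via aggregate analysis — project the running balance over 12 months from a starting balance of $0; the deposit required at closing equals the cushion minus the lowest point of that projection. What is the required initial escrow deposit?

Cushion = 1 × $1,106.36 = $1,106.36
Trial balance (start $0, +$1,106.36 each month, − disbursements):
  Jan: +$1,106.36 → $1,106.36
  Feb: +$1,106.36 − $3,309.96 → -$1,097.24
  Mar: +$1,106.36 → $9.12
  Apr: +$1,106.36 → $1,115.48
  May: +$1,106.36 − $5,629.56 → -$3,407.72
  Jun: +$1,106.36 − $1,026.84 → -$3,328.20
  Jul: +$1,106.36 → -$2,221.84
  Aug: +$1,106.36 − $3,309.96 → -$4,425.44
  Sep: +$1,106.36 → -$3,319.08
  Oct: +$1,106.36 → -$2,212.72
  Nov: +$1,106.36 → -$1,106.36
  Dec: +$1,106.36 → $0.00
Lowest trial balance = -$4,425.44 (Aug)
Initial deposit = cushion − low point = $1,106.36 − (-$4,425.44) = $5,531.80

$5,531.80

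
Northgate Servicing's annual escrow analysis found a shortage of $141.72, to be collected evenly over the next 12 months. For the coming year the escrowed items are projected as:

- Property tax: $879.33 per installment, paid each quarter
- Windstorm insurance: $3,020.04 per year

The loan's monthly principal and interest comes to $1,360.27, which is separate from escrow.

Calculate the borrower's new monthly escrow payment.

$556.59

Property tax — $879.33 × 4 = $3,517.32 annually
Windstorm insurance — $3,020.04 annually
Annual escrow total = $6,537.36
Monthly = $6,537.36 ÷ 12 = $544.78
Shortage spread = $141.72 / 12 = $11.81/mo
New monthly escrow = $544.78 + $11.81 = $556.59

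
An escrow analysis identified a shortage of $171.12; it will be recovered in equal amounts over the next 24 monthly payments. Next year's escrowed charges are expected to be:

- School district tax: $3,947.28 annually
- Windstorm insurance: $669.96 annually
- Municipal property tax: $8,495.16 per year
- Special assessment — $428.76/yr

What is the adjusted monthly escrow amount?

School district tax: $3,947.28 annually
Windstorm insurance: $669.96 annually
Municipal property tax: $8,495.16 annually
Special assessment: $428.76 annually
Total annual escrow = $13,541.16
Monthly escrow = $13,541.16 ÷ 12 = $1,128.43
Monthly shortage recovery: $171.12 ÷ 24 = $7.13
New monthly escrow = $1,128.43 + $7.13 = $1,135.56

$1,135.56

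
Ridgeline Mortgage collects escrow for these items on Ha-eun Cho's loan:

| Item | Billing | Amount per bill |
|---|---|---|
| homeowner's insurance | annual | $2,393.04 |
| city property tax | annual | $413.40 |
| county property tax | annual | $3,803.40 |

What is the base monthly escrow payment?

$550.82

Homeowner's insurance: $2,393.04 per year
City property tax: $413.40 per year
County property tax: $3,803.40 per year
Yearly total = $2,393.04 + $413.40 + $3,803.40 = $6,609.84
Per month = $6,609.84 ÷ 12 = $550.82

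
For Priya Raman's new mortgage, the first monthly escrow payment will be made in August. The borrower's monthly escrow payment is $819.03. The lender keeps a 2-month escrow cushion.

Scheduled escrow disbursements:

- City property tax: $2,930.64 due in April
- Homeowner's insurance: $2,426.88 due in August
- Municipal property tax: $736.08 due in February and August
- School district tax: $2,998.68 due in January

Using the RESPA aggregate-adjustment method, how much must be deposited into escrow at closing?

Cushion = 2 × $819.03 = $1,638.06
Trial balance (start $0, +$819.03 each month, − disbursements):
  Aug: +$819.03 − $3,162.96 → -$2,343.93
  Sep: +$819.03 → -$1,524.90
  Oct: +$819.03 → -$705.87
  Nov: +$819.03 → $113.16
  Dec: +$819.03 → $932.19
  Jan: +$819.03 − $2,998.68 → -$1,247.46
  Feb: +$819.03 − $736.08 → -$1,164.51
  Mar: +$819.03 → -$345.48
  Apr: +$819.03 − $2,930.64 → -$2,457.09
  May: +$819.03 → -$1,638.06
  Jun: +$819.03 → -$819.03
  Jul: +$819.03 → $0.00
Lowest trial balance = -$2,457.09 (Apr)
Initial deposit = cushion − low point = $1,638.06 − (-$2,457.09) = $4,095.15

$4,095.15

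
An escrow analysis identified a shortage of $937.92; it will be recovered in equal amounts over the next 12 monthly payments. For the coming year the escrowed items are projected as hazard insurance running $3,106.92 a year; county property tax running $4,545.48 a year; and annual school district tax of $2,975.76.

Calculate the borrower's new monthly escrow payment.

Hazard insurance — $3,106.92
County property tax — $4,545.48
School district tax — $2,975.76
Combined annual = $10,628.16
Monthly = $10,628.16 ÷ 12 = $885.68
Monthly shortage recovery: $937.92 / 12 = $78.16
New monthly escrow = $885.68 + $78.16 = $963.84

$963.84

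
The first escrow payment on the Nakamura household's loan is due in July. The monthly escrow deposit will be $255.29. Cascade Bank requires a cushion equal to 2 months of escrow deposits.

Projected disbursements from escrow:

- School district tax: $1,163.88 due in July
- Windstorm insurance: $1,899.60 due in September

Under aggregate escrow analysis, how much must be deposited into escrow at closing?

Cushion = 2 × $255.29 = $510.58
Trial balance (start $0, +$255.29 each month, − disbursements):
  Jul: +$255.29 − $1,163.88 → -$908.59
  Aug: +$255.29 → -$653.30
  Sep: +$255.29 − $1,899.60 → -$2,297.61
  Oct: +$255.29 → -$2,042.32
  Nov: +$255.29 → -$1,787.03
  Dec: +$255.29 → -$1,531.74
  Jan: +$255.29 → -$1,276.45
  Feb: +$255.29 → -$1,021.16
  Mar: +$255.29 → -$765.87
  Apr: +$255.29 → -$510.58
  May: +$255.29 → -$255.29
  Jun: +$255.29 → $0.00
Lowest trial balance = -$2,297.61 (Sep)
Initial deposit = cushion − low point = $510.58 − (-$2,297.61) = $2,808.19

$2,808.19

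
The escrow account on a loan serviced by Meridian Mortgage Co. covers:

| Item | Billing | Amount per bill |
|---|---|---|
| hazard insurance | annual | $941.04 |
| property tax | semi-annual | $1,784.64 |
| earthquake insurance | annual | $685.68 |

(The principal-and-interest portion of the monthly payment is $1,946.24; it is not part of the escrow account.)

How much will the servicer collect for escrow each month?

Hazard insurance = $941.04
Property tax = $1,784.64 × 2 = $3,569.28
Earthquake insurance = $685.68
Yearly total = $941.04 + $3,569.28 + $685.68 = $5,196.00
Monthly = $5,196.00 / 12 = $433.00

$433.00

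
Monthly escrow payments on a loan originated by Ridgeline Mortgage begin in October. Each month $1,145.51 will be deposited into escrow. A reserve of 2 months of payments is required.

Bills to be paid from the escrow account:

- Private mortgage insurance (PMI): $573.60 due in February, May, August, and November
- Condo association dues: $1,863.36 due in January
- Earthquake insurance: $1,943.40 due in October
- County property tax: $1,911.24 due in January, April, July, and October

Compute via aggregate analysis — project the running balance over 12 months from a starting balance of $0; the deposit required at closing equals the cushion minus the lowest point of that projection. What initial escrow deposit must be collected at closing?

Cushion = 2 × $1,145.51 = $2,291.02
Trial balance (start $0, +$1,145.51 each month, − disbursements):
  Oct: +$1,145.51 − $3,854.64 → -$2,709.13
  Nov: +$1,145.51 − $573.60 → -$2,137.22
  Dec: +$1,145.51 → -$991.71
  Jan: +$1,145.51 − $3,774.60 → -$3,620.80
  Feb: +$1,145.51 − $573.60 → -$3,048.89
  Mar: +$1,145.51 → -$1,903.38
  Apr: +$1,145.51 − $1,911.24 → -$2,669.11
  May: +$1,145.51 − $573.60 → -$2,097.20
  Jun: +$1,145.51 → -$951.69
  Jul: +$1,145.51 − $1,911.24 → -$1,717.42
  Aug: +$1,145.51 − $573.60 → -$1,145.51
  Sep: +$1,145.51 → $0.00
Lowest trial balance = -$3,620.80 (Jan)
Initial deposit = cushion − low point = $2,291.02 − (-$3,620.80) = $5,911.82

$5,911.82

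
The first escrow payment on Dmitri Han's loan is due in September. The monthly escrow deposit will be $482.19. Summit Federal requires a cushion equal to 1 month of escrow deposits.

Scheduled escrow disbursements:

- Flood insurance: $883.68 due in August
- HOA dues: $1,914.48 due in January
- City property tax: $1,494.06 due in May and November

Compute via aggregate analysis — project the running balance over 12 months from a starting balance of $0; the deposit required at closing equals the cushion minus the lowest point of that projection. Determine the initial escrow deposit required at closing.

Cushion = 1 × $482.19 = $482.19
Trial balance (start $0, +$482.19 each month, − disbursements):
  Sep: +$482.19 → $482.19
  Oct: +$482.19 → $964.38
  Nov: +$482.19 − $1,494.06 → -$47.49
  Dec: +$482.19 → $434.70
  Jan: +$482.19 − $1,914.48 → -$997.59
  Feb: +$482.19 → -$515.40
  Mar: +$482.19 → -$33.21
  Apr: +$482.19 → $448.98
  May: +$482.19 − $1,494.06 → -$562.89
  Jun: +$482.19 → -$80.70
  Jul: +$482.19 → $401.49
  Aug: +$482.19 − $883.68 → $0.00
Lowest trial balance = -$997.59 (Jan)
Initial deposit = cushion − low point = $482.19 − (-$997.59) = $1,479.78

$1,479.78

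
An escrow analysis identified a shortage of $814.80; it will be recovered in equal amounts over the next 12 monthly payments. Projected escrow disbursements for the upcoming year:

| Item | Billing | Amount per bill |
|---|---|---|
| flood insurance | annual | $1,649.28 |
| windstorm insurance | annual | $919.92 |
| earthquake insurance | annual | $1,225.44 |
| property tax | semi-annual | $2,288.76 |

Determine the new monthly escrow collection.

$765.58

Flood insurance: $1,649.28 per year
Windstorm insurance: $919.92 per year
Earthquake insurance: $1,225.44 per year
Property tax: $2,288.76 × 2 = $4,577.52 per year
Annual escrow total = $1,649.28 + $919.92 + $1,225.44 + $4,577.52 = $8,372.16
Monthly escrow = $8,372.16 / 12 = $697.68
Monthly shortage recovery: $814.80 / 12 = $67.90
New monthly escrow = $697.68 + $67.90 = $765.58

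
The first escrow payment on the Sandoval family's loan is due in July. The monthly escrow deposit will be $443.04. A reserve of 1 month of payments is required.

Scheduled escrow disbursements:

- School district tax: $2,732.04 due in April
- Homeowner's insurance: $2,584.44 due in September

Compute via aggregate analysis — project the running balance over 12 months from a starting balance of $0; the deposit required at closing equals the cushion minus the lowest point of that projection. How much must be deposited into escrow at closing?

$1,698.36

Cushion = 1 × $443.04 = $443.04
Trial balance (start $0, +$443.04 each month, − disbursements):
  Jul: +$443.04 → $443.04
  Aug: +$443.04 → $886.08
  Sep: +$443.04 − $2,584.44 → -$1,255.32
  Oct: +$443.04 → -$812.28
  Nov: +$443.04 → -$369.24
  Dec: +$443.04 → $73.80
  Jan: +$443.04 → $516.84
  Feb: +$443.04 → $959.88
  Mar: +$443.04 → $1,402.92
  Apr: +$443.04 − $2,732.04 → -$886.08
  May: +$443.04 → -$443.04
  Jun: +$443.04 → $0.00
Lowest trial balance = -$1,255.32 (Sep)
Initial deposit = cushion − low point = $443.04 − (-$1,255.32) = $1,698.36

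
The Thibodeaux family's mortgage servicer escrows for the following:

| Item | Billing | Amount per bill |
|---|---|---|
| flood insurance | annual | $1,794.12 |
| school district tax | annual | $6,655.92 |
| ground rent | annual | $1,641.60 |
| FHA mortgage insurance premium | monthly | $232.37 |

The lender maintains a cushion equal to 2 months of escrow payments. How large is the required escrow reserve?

Flood insurance: $1,794.12 annually
School district tax: $6,655.92 annually
Ground rent: $1,641.60 annually
FHA mortgage insurance premium: $232.37 × 12 = $2,788.44 annually
Yearly total = $1,794.12 + $6,655.92 + $1,641.60 + $2,788.44 = $12,880.08
Monthly = $12,880.08 / 12 = $1,073.34
Required cushion = 2 × $1,073.34 = $2,146.68

$2,146.68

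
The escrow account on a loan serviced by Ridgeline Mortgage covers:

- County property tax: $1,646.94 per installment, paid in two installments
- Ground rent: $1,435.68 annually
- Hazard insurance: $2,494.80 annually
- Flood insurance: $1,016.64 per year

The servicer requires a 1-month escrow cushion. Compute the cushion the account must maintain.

$686.75

County property tax: $1,646.94 × 2 = $3,293.88 per year
Ground rent: $1,435.68 per year
Hazard insurance: $2,494.80 per year
Flood insurance: $1,016.64 per year
Total per year = $3,293.88 + $1,435.68 + $2,494.80 + $1,016.64 = $8,241.00
Monthly escrow = $8,241.00 ÷ 12 = $686.75
Required cushion = 1 × $686.75 = $686.75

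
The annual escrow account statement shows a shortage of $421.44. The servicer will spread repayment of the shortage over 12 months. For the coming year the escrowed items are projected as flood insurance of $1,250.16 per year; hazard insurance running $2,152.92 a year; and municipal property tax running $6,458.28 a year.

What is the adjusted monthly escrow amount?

$856.90

Flood insurance — $1,250.16/yr
Hazard insurance — $2,152.92/yr
Municipal property tax — $6,458.28/yr
Combined annual = $1,250.16 + $2,152.92 + $6,458.28 = $9,861.36
Monthly escrow = $9,861.36 ÷ 12 = $821.78
Shortage spread = $421.44 / 12 = $35.12/mo
Adjusted monthly = $821.78 + $35.12 = $856.90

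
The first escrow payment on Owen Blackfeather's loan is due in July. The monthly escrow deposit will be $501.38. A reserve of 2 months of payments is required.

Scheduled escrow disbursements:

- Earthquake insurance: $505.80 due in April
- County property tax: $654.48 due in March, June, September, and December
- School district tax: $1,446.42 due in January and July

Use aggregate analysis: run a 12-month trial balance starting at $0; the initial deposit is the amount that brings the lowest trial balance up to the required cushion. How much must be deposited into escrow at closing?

$1,947.80

Cushion = 2 × $501.38 = $1,002.76
Trial balance (start $0, +$501.38 each month, − disbursements):
  Jul: +$501.38 − $1,446.42 → -$945.04
  Aug: +$501.38 → -$443.66
  Sep: +$501.38 − $654.48 → -$596.76
  Oct: +$501.38 → -$95.38
  Nov: +$501.38 → $406.00
  Dec: +$501.38 − $654.48 → $252.90
  Jan: +$501.38 − $1,446.42 → -$692.14
  Feb: +$501.38 → -$190.76
  Mar: +$501.38 − $654.48 → -$343.86
  Apr: +$501.38 − $505.80 → -$348.28
  May: +$501.38 → $153.10
  Jun: +$501.38 − $654.48 → $0.00
Lowest trial balance = -$945.04 (Jul)
Initial deposit = cushion − low point = $1,002.76 − (-$945.04) = $1,947.80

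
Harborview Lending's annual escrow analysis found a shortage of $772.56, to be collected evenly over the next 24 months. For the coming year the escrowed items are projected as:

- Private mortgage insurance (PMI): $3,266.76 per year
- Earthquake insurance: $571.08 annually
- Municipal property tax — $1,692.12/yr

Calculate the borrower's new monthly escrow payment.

Private mortgage insurance (PMI): $3,266.76 per year
Earthquake insurance: $571.08 per year
Municipal property tax: $1,692.12 per year
Total per year = $3,266.76 + $571.08 + $1,692.12 = $5,529.96
Base monthly escrow = $5,529.96 / 12 = $460.83
Shortage per month = $772.56 ÷ 24 = $32.19
Adjusted monthly = $460.83 + $32.19 = $493.02

$493.02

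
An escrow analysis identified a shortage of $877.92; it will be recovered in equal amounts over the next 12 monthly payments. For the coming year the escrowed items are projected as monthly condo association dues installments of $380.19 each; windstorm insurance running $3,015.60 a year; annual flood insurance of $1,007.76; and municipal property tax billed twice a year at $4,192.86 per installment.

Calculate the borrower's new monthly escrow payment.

Condo association dues: $380.19 × 12 = $4,562.28/yr
Windstorm insurance: $3,015.60/yr
Flood insurance: $1,007.76/yr
Municipal property tax: $4,192.86 × 2 = $8,385.72/yr
Total annual escrow = $4,562.28 + $3,015.60 + $1,007.76 + $8,385.72 = $16,971.36
Per month = $16,971.36 ÷ 12 = $1,414.28
Monthly shortage recovery: $877.92 / 12 = $73.16
Adjusted monthly = $1,414.28 + $73.16 = $1,487.44

$1,487.44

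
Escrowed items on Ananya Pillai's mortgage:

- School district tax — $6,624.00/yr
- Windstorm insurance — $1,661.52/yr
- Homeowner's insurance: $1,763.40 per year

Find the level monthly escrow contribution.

$837.41

School district tax — $6,624.00/yr
Windstorm insurance — $1,661.52/yr
Homeowner's insurance — $1,763.40/yr
Annual escrow total = $10,048.92
Base monthly escrow = $10,048.92 / 12 = $837.41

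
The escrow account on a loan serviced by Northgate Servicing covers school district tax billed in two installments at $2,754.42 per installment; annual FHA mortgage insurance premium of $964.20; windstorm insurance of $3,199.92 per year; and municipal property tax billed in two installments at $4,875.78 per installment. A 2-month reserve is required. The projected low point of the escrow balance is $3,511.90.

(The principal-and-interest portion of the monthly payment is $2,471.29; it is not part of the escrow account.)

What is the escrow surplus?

School district tax — $2,754.42 × 2 = $5,508.84
FHA mortgage insurance premium — $964.20
Windstorm insurance — $3,199.92
Municipal property tax — $4,875.78 × 2 = $9,751.56
Combined annual = $19,424.52
Per month = $19,424.52 ÷ 12 = $1,618.71
Cushion = 2 × $1,618.71 = $3,237.42
Surplus = $3,511.90 − $3,237.42 = $274.48

$274.48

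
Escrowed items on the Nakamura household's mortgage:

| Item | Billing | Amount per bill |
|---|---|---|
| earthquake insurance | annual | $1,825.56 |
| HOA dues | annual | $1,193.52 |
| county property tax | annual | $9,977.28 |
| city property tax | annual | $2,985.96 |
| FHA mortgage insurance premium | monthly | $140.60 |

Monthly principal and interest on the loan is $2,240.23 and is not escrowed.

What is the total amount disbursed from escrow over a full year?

Earthquake insurance = $1,825.56
HOA dues = $1,193.52
County property tax = $9,977.28
City property tax = $2,985.96
FHA mortgage insurance premium = $140.60 × 12 = $1,687.20
Annual escrow total = $17,669.52

$17,669.52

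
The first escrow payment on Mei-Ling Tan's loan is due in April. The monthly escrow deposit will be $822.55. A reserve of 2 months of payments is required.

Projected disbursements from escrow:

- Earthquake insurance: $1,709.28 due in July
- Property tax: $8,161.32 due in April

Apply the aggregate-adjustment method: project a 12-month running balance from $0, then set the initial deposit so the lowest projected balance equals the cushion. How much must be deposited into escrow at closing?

$8,983.87

Cushion = 2 × $822.55 = $1,645.10
Trial balance (start $0, +$822.55 each month, − disbursements):
  Apr: +$822.55 − $8,161.32 → -$7,338.77
  May: +$822.55 → -$6,516.22
  Jun: +$822.55 → -$5,693.67
  Jul: +$822.55 − $1,709.28 → -$6,580.40
  Aug: +$822.55 → -$5,757.85
  Sep: +$822.55 → -$4,935.30
  Oct: +$822.55 → -$4,112.75
  Nov: +$822.55 → -$3,290.20
  Dec: +$822.55 → -$2,467.65
  Jan: +$822.55 → -$1,645.10
  Feb: +$822.55 → -$822.55
  Mar: +$822.55 → $0.00
Lowest trial balance = -$7,338.77 (Apr)
Initial deposit = cushion − low point = $1,645.10 − (-$7,338.77) = $8,983.87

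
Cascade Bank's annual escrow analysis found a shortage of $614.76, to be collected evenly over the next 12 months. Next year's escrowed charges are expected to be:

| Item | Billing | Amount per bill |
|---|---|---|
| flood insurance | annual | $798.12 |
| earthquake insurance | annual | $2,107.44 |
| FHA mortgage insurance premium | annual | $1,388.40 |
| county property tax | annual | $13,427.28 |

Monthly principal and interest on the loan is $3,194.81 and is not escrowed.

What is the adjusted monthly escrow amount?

$1,528.00

Flood insurance — $798.12 annually
Earthquake insurance — $2,107.44 annually
FHA mortgage insurance premium — $1,388.40 annually
County property tax — $13,427.28 annually
Total per year = $17,721.24
Per month = $17,721.24 / 12 = $1,476.77
Shortage per month = $614.76 / 12 = $51.23
New monthly escrow = $1,476.77 + $51.23 = $1,528.00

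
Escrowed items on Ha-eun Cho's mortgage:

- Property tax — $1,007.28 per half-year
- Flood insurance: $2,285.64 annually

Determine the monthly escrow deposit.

Property tax: $1,007.28 × 2 = $2,014.56 per year
Flood insurance: $2,285.64 per year
Combined annual = $2,014.56 + $2,285.64 = $4,300.20
Per month = $4,300.20 ÷ 12 = $358.35

$358.35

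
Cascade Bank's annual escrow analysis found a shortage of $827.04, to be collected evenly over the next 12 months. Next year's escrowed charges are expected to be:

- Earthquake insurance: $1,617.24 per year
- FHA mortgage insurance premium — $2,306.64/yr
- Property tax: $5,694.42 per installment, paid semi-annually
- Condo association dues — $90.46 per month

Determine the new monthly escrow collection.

$1,435.44

Earthquake insurance — $1,617.24/yr
FHA mortgage insurance premium — $2,306.64/yr
Property tax — $5,694.42 × 2 = $11,388.84/yr
Condo association dues — $90.46 × 12 = $1,085.52/yr
Total per year = $1,617.24 + $2,306.64 + $11,388.84 + $1,085.52 = $16,398.24
Base monthly escrow = $16,398.24 / 12 = $1,366.52
Monthly shortage recovery: $827.04 / 12 = $68.92
New monthly escrow = $1,366.52 + $68.92 = $1,435.44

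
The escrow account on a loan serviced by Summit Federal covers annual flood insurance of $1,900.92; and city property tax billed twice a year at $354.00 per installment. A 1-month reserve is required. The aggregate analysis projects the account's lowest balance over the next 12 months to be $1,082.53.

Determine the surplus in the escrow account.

$865.12

Flood insurance: $1,900.92/yr
City property tax: $354.00 × 2 = $708.00/yr
Combined annual = $1,900.92 + $708.00 = $2,608.92
Monthly escrow = $2,608.92 ÷ 12 = $217.41
Required reserve = 1 × $217.41 = $217.41
Surplus = $1,082.53 − $217.41 = $865.12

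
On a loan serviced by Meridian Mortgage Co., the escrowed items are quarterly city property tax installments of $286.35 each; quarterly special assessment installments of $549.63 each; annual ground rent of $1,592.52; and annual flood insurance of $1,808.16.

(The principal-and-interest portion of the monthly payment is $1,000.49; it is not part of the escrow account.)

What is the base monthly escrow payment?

City property tax = $286.35 × 4 = $1,145.40/yr
Special assessment = $549.63 × 4 = $2,198.52/yr
Ground rent = $1,592.52/yr
Flood insurance = $1,808.16/yr
Annual escrow total = $6,744.60
Monthly = $6,744.60 / 12 = $562.05

$562.05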